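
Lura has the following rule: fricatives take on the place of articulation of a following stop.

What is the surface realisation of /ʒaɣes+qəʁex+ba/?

/s/ is a voiceless alveolar fricative. The following trigger /q/ is uvular, so /s/ must become uvular as well.
A voiceless uvular fricative is [χ], so the surface segment is [χ].
The same rule applies at the second boundary: /x/ → [ɸ] next to /b/.

[ʒaɣeχqəʁeɸba]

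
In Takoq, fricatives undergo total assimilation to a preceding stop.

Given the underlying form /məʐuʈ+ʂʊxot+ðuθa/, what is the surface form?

/ʂ/ is the segment targeted by the rule; it sits immediately after /ʈ/, so it assimilates completely and surfaces as [ʈ].
At the second juncture, /ð/ likewise becomes [t] adjacent to /t/.

[məʐuʈʈʊxottuθa]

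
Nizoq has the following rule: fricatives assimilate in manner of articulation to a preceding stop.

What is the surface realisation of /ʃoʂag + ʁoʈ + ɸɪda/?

[ʃoʂagɢoʈpɪda]

The rule targets /ʁ/ (voiced uvular fricative), which sits after the trigger /g/ (stop).
Changing only its manner to stop gives [ɢ] — the voiced uvular stop.
The same rule applies at the second boundary: /ɸ/ → [p] next to /ʈ/.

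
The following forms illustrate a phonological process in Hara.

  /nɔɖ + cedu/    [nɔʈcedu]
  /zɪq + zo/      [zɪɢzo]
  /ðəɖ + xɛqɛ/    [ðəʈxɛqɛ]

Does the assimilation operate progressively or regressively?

regressive

Comparing underlying and surface forms, /ɖ/ → [ʈ] is the alternation; the neighbouring /c/ is constant.
/ɖ/ is voiced while /c/ is voiceless; the output [ʈ] is voiceless, matching the trigger — so the feature that spreads is voicing.
The same holds elsewhere in the data: /q/ → [ɢ] before /z/ (voiceless → voiced, matching voiced); /ɖ/ → [ʈ] before /x/ (voiced → voiceless, matching voiceless) — only voicing changes, and always toward the following segment.
The trigger is the following segment, so the direction is regressive (anticipatory).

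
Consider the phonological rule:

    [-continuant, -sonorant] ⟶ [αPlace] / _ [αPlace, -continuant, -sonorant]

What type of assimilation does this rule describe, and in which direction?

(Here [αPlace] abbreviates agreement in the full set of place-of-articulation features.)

The shared variable α links the value of the place features (abbreviated [Place]) on the target to the same value on the neighbouring segment, so place is the feature that assimilates.
The conditioning segment sits to the right of the focus bar, meaning the trigger follows the segment that changes — regressive assimilation.

regressive place assimilation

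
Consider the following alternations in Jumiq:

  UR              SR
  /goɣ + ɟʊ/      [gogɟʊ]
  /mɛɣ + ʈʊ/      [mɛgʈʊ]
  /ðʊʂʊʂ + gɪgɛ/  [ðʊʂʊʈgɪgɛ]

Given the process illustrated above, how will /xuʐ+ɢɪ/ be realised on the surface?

[xuɖɢɪ]

The data show regressive manner assimilation: /ɣ/ → [g] before /ɟ/; /ɣ/ → [g] before /ʈ/; /ʂ/ → [ʈ] before /g/. In each pair only manner changes, matching the following consonant, while place and voice stay constant.
/ʐ/ is a voiced retroflex fricative. The following trigger /ɢ/ is a stop, so /ʐ/ must become a stop as well.
Changing only its manner to stop gives [ɖ] — the voiced retroflex stop.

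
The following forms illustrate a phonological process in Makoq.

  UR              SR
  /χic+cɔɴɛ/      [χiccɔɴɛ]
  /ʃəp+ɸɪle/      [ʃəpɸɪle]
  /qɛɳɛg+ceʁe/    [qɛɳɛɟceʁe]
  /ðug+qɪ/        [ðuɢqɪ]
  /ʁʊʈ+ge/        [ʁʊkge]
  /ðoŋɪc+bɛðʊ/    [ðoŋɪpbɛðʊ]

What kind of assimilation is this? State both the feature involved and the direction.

Underlying /g/ is realised as [ɟ] next to /c/; /c/ itself does not change.
The change velar → palatal matches the place of the following /c/, identifying this as place assimilation.
Manner and voice are unchanged, so the assimilation is partial, not total.
The same holds elsewhere in the data: /g/ → [ɢ] before /q/ (velar → uvular, matching uvular); /ʈ/ → [k] before /g/ (retroflex → velar, matching velar); /c/ → [p] before /b/ (palatal → bilabial, matching bilabial) — only place changes, and always toward the following segment.
Nothing changes in [χiccɔɴɛ], [ʃəpɸɪle]: there the adjacent consonants already agree in place (/c/ and /c/ are both palatal; /p/ and /ɸ/ are both bilabial), so these forms are consistent with the same rule.
Since the segment that changes precedes the conditioning segment, the assimilation is regressive.

regressive place assimilation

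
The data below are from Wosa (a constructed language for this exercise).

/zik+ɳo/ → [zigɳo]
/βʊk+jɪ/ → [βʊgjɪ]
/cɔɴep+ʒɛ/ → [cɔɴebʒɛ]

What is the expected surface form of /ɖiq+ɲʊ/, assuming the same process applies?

[ɖiɢɲʊ]

The data show regressive voicing assimilation: /k/ → [g] before /ɳ/; /k/ → [g] before /j/; /p/ → [b] before /ʒ/. In each pair only voicing changes, matching the following consonant, while place and manner stay constant.
The rule targets /q/ (voiceless uvular stop), which sits before the trigger /ɲ/ (voiced).
A voiced uvular stop is [ɢ], so the surface segment is [ɢ].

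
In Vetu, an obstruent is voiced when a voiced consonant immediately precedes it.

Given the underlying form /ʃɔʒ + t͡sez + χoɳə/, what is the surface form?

/t͡s/ is a voiceless alveolar affricate. The preceding trigger /ʒ/ is voiced, so /t͡s/ must become voiced as well.
A voiced alveolar affricate is [d͡z], so the surface segment is [d͡z].
At the second juncture, /χ/ likewise becomes [ʁ] adjacent to /z/.

[ʃɔʒd͡zezʁoɳə]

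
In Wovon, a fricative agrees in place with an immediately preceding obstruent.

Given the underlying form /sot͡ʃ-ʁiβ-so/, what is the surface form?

[sot͡ʃʒiβɸo]

The rule targets /ʁ/ (voiced uvular fricative), which sits after the trigger /t͡ʃ/ (postalveolar).
The voiced postalveolar fricative is [ʒ], so /ʁ/ → [ʒ].
At the second juncture, /s/ likewise becomes [ɸ] adjacent to /β/.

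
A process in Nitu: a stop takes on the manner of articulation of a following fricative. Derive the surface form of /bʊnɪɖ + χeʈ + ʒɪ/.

[bʊnɪʐχeʂʒɪ]

/ɖ/ is a voiced retroflex stop. The following trigger /χ/ is a fricative, so /ɖ/ must become a fricative as well.
A voiced retroflex fricative is [ʐ], so the surface segment is [ʐ].
At the second juncture, /ʈ/ likewise becomes [ʂ] adjacent to /ʒ/.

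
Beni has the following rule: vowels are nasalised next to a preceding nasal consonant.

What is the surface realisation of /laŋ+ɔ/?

[laŋɔ̃]

/ɔ/ sits next to the nasal /ŋ/ and is therefore nasalised to [ɔ̃].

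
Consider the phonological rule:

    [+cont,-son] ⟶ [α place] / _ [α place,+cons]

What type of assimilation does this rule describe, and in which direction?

regressive place assimilation

The rule copies the place features (abbreviated [place]) from the environment onto the target, so the assimilating feature is place.
The conditioning segment sits to the right of the focus bar, meaning the trigger follows the segment that changes — regressive assimilation.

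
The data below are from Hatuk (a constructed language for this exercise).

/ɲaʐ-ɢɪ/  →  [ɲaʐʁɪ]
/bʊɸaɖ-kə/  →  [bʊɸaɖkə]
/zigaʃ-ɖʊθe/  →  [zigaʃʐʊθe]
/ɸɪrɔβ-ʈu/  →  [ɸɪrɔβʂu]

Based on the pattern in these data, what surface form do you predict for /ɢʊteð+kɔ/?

[ɢʊteðxɔ]

The data show progressive manner assimilation: /ɢ/ → [ʁ] after /ʐ/; /ɖ/ → [ʐ] after /ʃ/; /ʈ/ → [ʂ] after /β/. In each pair only manner changes, matching the preceding consonant, while place and voice stay constant.
No alternation appears in [bʊɸaɖkə]: there the adjacent consonants already agree in manner (/k/ and /ɖ/ are both stops), so this form is consistent with the same rule.
/k/ is a voiceless velar stop. The preceding trigger /ð/ is a fricative, so /k/ must become a fricative as well.
Changing only its manner to fricative gives [x] — the voiceless velar fricative.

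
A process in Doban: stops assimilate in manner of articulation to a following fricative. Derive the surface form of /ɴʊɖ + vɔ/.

/ɖ/ is a voiced retroflex stop. The following trigger /v/ is a fricative, so /ɖ/ must become a fricative as well.
The voiced retroflex fricative is [ʐ], so /ɖ/ → [ʐ].

[ɴʊʐvɔ]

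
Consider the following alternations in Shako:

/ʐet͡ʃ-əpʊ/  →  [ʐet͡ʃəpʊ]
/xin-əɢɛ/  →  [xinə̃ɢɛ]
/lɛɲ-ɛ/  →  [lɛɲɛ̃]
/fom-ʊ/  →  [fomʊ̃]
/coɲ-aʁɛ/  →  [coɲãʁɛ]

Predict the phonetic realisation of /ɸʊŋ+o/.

The data show progressive nasality assimilation (vowel nasalisation): /ə/ → [ə̃] after /n/; /ɛ/ → [ɛ̃] after /ɲ/; /ʊ/ → [ʊ̃] after /m/; /a/ → [ã] after /ɲ/ — a vowel is nasalised by an immediately preceding nasal consonant.
No change occurs in [ʐet͡ʃəpʊ] because the vowel at the boundary is adjacent to an oral consonant, not a nasal (/ə/ next to /t͡ʃ/).
The vowel /o/ is adjacent to the preceding nasal /ŋ/, so it acquires [+nasal] and surfaces as [õ].

[ɸʊŋõ]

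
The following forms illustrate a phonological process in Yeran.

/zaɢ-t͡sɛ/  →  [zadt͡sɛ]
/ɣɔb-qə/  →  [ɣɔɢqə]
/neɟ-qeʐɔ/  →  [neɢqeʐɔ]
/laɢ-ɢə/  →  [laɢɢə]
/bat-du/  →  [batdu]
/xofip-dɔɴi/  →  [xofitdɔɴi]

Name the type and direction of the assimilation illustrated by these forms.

regressive place assimilation

Comparing underlying and surface forms, /ɢ/ → [d] is the alternation; the neighbouring /t͡s/ is constant.
The change uvular → alveolar matches the place of the following /t͡s/, identifying this as place assimilation.
Manner and voice are unchanged, so the assimilation is partial, not total.
The other alternating forms pattern the same way: /b/ → [ɢ] before /q/ (bilabial → uvular, matching uvular); /ɟ/ → [ɢ] before /q/ (palatal → uvular, matching uvular); /p/ → [t] before /d/ (bilabial → alveolar, matching alveolar) — only place changes, and always toward the following segment.
Nothing changes in [laɢɢə], [batdu]: there the adjacent consonants already agree in place (/ɢ/ and /ɢ/ are both uvular; /t/ and /d/ are both alveolar), so these forms are consistent with the same rule.
Since the segment that changes precedes the conditioning segment, the assimilation is regressive.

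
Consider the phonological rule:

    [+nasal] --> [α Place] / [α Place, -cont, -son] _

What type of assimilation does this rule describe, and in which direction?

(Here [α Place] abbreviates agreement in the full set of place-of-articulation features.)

progressive place assimilation

The shared variable α links the value of the place features (abbreviated [Place]) on the target to the same value on the neighbouring segment, so place is the feature that assimilates.
The conditioning segment sits to the left of the focus bar, meaning the trigger precedes the segment that changes — progressive assimilation.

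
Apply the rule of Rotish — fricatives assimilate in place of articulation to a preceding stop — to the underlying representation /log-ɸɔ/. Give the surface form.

[logxɔ]

/ɸ/ is a voiceless bilabial fricative. The preceding trigger /g/ is velar, so /ɸ/ must become velar as well.
A voiceless velar fricative is [x], so the surface segment is [x].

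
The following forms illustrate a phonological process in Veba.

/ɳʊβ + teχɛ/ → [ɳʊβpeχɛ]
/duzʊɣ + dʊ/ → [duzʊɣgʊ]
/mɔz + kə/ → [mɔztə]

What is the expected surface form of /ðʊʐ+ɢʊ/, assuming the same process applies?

The data show progressive place assimilation: /t/ → [p] after /β/; /d/ → [g] after /ɣ/; /k/ → [t] after /z/. In each pair only place changes, matching the preceding consonant, while manner and voice stay constant.
/ɢ/ is a voiced uvular stop. The preceding trigger /ʐ/ is retroflex, so /ɢ/ must become retroflex as well.
The voiced retroflex stop is [ɖ], so /ɢ/ → [ɖ].

[ðʊʐɖʊ]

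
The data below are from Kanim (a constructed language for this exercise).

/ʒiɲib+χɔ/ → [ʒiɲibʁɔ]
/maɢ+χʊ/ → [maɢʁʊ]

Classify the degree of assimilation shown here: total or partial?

Underlying /χ/ is realised as [ʁ] next to /b/; /b/ itself does not change.
/χ/ is voiceless while /b/ is voiced; the output [ʁ] is voiced, matching the trigger — so the feature that spreads is voicing.
Place and manner are unchanged, so the assimilation is partial, not total.
The other alternating form patterns the same way: /χ/ → [ʁ] after /ɢ/ (voiceless → voiced, matching voiced) — only voicing changes, and always toward the preceding segment.

partial assimilation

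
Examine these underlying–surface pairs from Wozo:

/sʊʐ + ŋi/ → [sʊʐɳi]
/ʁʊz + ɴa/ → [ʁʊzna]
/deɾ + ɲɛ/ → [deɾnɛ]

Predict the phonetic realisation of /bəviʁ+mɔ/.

[bəviʁɴɔ]

The data show progressive place assimilation: /ŋ/ → [ɳ] after /ʐ/; /ɴ/ → [n] after /z/; /ɲ/ → [n] after /ɾ/. In each pair only place changes, matching the preceding consonant, while manner and voice stay constant.
/m/ is a voiced bilabial nasal. The preceding trigger /ʁ/ is uvular, so /m/ must become uvular as well.
Changing only its place to uvular gives [ɴ] — the voiced uvular nasal.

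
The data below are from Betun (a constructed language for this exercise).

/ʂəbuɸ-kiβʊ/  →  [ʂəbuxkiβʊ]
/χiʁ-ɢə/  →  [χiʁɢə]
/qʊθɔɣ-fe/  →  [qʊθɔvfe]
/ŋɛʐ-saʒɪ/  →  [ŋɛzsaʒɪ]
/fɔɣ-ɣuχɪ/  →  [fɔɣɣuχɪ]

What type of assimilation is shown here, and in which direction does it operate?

Comparing underlying and surface forms, /ɸ/ → [x] is the alternation; the neighbouring /k/ is constant.
The change bilabial → velar matches the place of the following /k/, identifying this as place assimilation.
Manner and voice are unchanged, so the assimilation is partial, not total.
Checking the remaining alternations: /ɣ/ → [v] before /f/ (velar → labiodental, matching labiodental); /ʐ/ → [z] before /s/ (retroflex → alveolar, matching alveolar) — only place changes, and always toward the following segment.
Nothing changes in [χiʁɢə], [fɔɣɣuχɪ]: there the adjacent consonants already agree in place (/ʁ/ and /ɢ/ are both uvular; /ɣ/ and /ɣ/ are both velar), so these forms are consistent with the same rule.
The trigger is the following segment, so the direction is regressive (anticipatory).

regressive place assimilation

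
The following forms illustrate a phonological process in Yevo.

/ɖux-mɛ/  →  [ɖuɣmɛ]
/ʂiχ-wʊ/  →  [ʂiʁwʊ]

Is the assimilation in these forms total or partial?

partial assimilation

Comparing underlying and surface forms, /x/ → [ɣ] is the alternation; the neighbouring /m/ is constant.
/x/ is voiceless while /m/ is voiced; the output [ɣ] is voiced, matching the trigger — so the feature that spreads is voicing.
Place and manner are unchanged, so the assimilation is partial, not total.
The other alternating form patterns the same way: /χ/ → [ʁ] before /w/ (voiceless → voiced, matching voiced) — only voicing changes, and always toward the following segment.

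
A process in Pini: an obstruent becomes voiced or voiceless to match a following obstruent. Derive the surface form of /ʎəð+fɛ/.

/ð/ is a voiced dental fricative. The following trigger /f/ is voiceless, so /ð/ must become voiceless as well.
A voiceless dental fricative is [θ], so the surface segment is [θ].

[ʎəθfɛ]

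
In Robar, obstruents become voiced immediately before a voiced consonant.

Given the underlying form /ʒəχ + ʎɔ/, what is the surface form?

[ʒəʁʎɔ]

The rule targets /χ/ (voiceless uvular fricative), which sits before the trigger /ʎ/ (voiced).
The voiced uvular fricative is [ʁ], so /χ/ → [ʁ].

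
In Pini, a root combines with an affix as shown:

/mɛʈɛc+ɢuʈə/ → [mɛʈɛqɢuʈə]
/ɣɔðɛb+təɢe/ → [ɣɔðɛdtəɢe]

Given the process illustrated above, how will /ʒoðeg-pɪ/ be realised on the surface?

The data show regressive place assimilation: /c/ → [q] before /ɢ/; /b/ → [d] before /t/. In each pair only place changes, matching the following consonant, while manner and voice stay constant.
/g/ is a voiced velar stop. The following trigger /p/ is bilabial, so /g/ must become bilabial as well.
The voiced bilabial stop is [b], so /g/ → [b].

[ʒoðebpɪ]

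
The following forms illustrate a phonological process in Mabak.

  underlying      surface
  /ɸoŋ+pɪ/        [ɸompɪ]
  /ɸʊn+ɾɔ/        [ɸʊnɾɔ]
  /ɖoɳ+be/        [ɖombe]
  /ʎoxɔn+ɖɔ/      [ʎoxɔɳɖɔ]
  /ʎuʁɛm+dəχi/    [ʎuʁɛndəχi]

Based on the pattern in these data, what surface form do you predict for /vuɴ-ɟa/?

[vuɲɟa]

The data show regressive place assimilation: /ŋ/ → [m] before /p/; /ɳ/ → [m] before /b/; /n/ → [ɳ] before /ɖ/; /m/ → [n] before /d/. In each pair only place changes, matching the following consonant, while manner and voice stay constant.
Nothing changes in [ɸʊnɾɔ]: there the adjacent consonants already agree in place (/n/ and /ɾ/ are both alveolar), so this form is consistent with the same rule.
The rule targets /ɴ/ (voiced uvular nasal), which sits before the trigger /ɟ/ (palatal).
A voiced palatal nasal is [ɲ], so the surface segment is [ɲ].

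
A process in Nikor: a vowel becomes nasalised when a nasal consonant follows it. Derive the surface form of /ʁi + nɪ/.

[ʁĩnɪ]

The vowel /i/ is adjacent to the following nasal /n/, so it acquires [+nasal] and surfaces as [ĩ].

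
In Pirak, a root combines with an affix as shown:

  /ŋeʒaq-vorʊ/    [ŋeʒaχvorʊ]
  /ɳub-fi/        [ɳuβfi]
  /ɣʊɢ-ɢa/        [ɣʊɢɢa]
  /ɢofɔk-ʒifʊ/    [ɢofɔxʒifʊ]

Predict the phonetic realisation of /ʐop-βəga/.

The data show regressive manner assimilation: /q/ → [χ] before /v/; /b/ → [β] before /f/; /k/ → [x] before /ʒ/. In each pair only manner changes, matching the following consonant, while place and voice stay constant.
No alternation appears in [ɣʊɢɢa]: there the adjacent consonants already agree in manner (/ɢ/ and /ɢ/ are both stops), so this form is consistent with the same rule.
/p/ is a voiceless bilabial stop. The following trigger /β/ is a fricative, so /p/ must become a fricative as well.
Changing only its manner to fricative gives [ɸ] — the voiceless bilabial fricative.

[ʐoɸβəga]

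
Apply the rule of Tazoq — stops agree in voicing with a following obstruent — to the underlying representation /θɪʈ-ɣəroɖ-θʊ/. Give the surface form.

/ʈ/ is a voiceless retroflex stop. The following trigger /ɣ/ is voiced, so /ʈ/ must become voiced as well.
A voiced retroflex stop is [ɖ], so the surface segment is [ɖ].
The same rule applies at the second boundary: /ɖ/ → [ʈ] next to /θ/.

[θɪɖɣəroʈθʊ]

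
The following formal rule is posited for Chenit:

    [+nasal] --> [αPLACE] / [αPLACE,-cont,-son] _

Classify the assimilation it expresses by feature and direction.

progressive place assimilation

The shared variable α links the value of the place features (abbreviated [PLACE]) on the target to the same value on the neighbouring segment, so place is the feature that assimilates.
The conditioning segment sits to the left of the focus bar, meaning the trigger precedes the segment that changes — progressive assimilation.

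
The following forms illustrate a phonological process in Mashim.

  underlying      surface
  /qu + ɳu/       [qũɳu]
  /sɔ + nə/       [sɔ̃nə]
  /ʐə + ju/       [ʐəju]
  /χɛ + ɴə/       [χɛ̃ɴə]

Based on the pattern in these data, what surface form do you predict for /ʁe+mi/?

[ʁẽmi]

The data show regressive nasality assimilation (vowel nasalisation): /u/ → [ũ] before /ɳ/; /ɔ/ → [ɔ̃] before /n/; /ɛ/ → [ɛ̃] before /ɴ/ — a vowel is nasalised by an immediately following nasal consonant.
No change occurs in [ʐəju] because the vowel at the boundary is adjacent to an oral consonant, not a nasal (/ə/ next to /j/).
/e/ sits next to the nasal /m/ and is therefore nasalised to [ẽ].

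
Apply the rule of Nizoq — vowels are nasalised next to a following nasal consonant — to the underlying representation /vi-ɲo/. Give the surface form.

[vĩɲo]

The vowel /i/ is adjacent to the following nasal /ɲ/, so it acquires [+nasal] and surfaces as [ĩ].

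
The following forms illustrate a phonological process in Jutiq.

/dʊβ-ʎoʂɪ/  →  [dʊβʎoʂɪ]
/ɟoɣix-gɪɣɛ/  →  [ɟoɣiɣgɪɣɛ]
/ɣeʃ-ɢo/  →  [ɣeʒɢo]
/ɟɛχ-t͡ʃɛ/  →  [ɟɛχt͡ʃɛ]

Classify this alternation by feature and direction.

regressive voicing assimilation

The segment that alternates is /x/, which surfaces as [ɣ] when adjacent to /g/.
The change voiceless → voiced matches the voicing of the following /g/, identifying this as voicing assimilation.
Place and manner are unchanged, so the assimilation is partial, not total.
Checking the remaining alternation: /ʃ/ → [ʒ] before /ɢ/ (voiceless → voiced, matching voiced) — only voicing changes, and always toward the following segment.
No alternation appears in [dʊβʎoʂɪ], [ɟɛχt͡ʃɛ]: there the adjacent consonants already agree in voicing (/β/ and /ʎ/ are both voiced; /χ/ and /t͡ʃ/ are both voiceless), so these forms are consistent with the same rule.
Since the segment that changes precedes the conditioning segment, the assimilation is regressive.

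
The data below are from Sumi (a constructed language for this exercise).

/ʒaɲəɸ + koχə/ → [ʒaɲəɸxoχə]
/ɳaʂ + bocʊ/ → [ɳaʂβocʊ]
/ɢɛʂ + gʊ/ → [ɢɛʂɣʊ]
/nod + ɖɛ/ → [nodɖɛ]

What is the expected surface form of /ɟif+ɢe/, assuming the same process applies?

[ɟifʁe]

The data show progressive manner assimilation: /k/ → [x] after /ɸ/; /b/ → [β] after /ʂ/; /g/ → [ɣ] after /ʂ/. In each pair only manner changes, matching the preceding consonant, while place and voice stay constant.
No alternation appears in [nodɖɛ]: there the adjacent consonants already agree in manner (/ɖ/ and /d/ are both stops), so this form is consistent with the same rule.
The rule targets /ɢ/ (voiced uvular stop), which sits after the trigger /f/ (fricative).
Changing only its manner to fricative gives [ʁ] — the voiced uvular fricative.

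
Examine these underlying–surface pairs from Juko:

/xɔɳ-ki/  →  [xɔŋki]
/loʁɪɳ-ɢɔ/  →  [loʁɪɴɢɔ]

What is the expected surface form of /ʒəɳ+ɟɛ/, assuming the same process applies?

The data show regressive place assimilation: /ɳ/ → [ŋ] before /k/; /ɳ/ → [ɴ] before /ɢ/. In each pair only place changes, matching the following consonant, while manner and voice stay constant.
The rule targets /ɳ/ (voiced retroflex nasal), which sits before the trigger /ɟ/ (palatal).
The voiced palatal nasal is [ɲ], so /ɳ/ → [ɲ].

[ʒəɲɟɛ]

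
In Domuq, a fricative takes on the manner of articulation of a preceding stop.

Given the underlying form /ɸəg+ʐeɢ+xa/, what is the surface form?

/ʐ/ is a voiced retroflex fricative. The preceding trigger /g/ is a stop, so /ʐ/ must become a stop as well.
A voiced retroflex stop is [ɖ], so the surface segment is [ɖ].
At the second juncture, /x/ likewise becomes [k] adjacent to /ɢ/.

[ɸəgɖeɢka]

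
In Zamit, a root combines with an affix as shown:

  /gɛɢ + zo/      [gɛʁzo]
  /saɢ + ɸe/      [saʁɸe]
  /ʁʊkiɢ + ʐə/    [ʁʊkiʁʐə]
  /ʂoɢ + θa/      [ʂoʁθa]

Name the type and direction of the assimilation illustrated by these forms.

regressive manner assimilation

The segment that alternates is /ɢ/, which surfaces as [ʁ] when adjacent to /z/.
The change stop → fricative matches the manner of the following /z/, identifying this as manner assimilation.
Place and voice are unchanged, so the assimilation is partial, not total.
Checking the remaining alternations: /ɢ/ → [ʁ] before /ɸ/ (stop → fricative, matching a fricative); /ɢ/ → [ʁ] before /ʐ/ (stop → fricative, matching a fricative); /ɢ/ → [ʁ] before /θ/ (stop → fricative, matching a fricative) — only manner changes, and always toward the following segment.
The trigger is the following segment, so the direction is regressive (anticipatory).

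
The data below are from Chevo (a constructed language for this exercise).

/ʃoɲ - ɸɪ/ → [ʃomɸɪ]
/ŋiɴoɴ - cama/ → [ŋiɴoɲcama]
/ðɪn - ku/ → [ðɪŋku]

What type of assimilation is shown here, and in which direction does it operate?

The segment that alternates is /ɲ/, which surfaces as [m] when adjacent to /ɸ/.
/ɲ/ is palatal while /ɸ/ is bilabial; the output [m] is bilabial, matching the trigger — so the feature that spreads is place.
Manner and voice are unchanged, so the assimilation is partial, not total.
Checking the remaining alternations: /ɴ/ → [ɲ] before /c/ (uvular → palatal, matching palatal); /n/ → [ŋ] before /k/ (alveolar → velar, matching velar) — only place changes, and always toward the following segment.
Since the segment that changes precedes the conditioning segment, the assimilation is regressive.

regressive place assimilation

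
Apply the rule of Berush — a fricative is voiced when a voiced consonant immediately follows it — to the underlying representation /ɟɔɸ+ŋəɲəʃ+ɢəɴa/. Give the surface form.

/ɸ/ is a voiceless bilabial fricative. The following trigger /ŋ/ is voiced, so /ɸ/ must become voiced as well.
Changing only its voicing to voiced gives [β] — the voiced bilabial fricative.
At the second juncture, /ʃ/ likewise becomes [ʒ] adjacent to /ɢ/.

[ɟɔβŋəɲəʒɢəɴa]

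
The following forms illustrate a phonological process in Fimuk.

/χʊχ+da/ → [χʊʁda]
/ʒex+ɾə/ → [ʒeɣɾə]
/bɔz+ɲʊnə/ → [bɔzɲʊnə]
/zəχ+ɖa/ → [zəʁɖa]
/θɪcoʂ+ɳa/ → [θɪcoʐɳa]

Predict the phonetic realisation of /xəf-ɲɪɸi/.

The data show regressive voicing assimilation: /χ/ → [ʁ] before /d/; /x/ → [ɣ] before /ɾ/; /χ/ → [ʁ] before /ɖ/; /ʂ/ → [ʐ] before /ɳ/. In each pair only voicing changes, matching the following consonant, while place and manner stay constant.
Nothing changes in [bɔzɲʊnə]: there the adjacent consonants already agree in voicing (/z/ and /ɲ/ are both voiced), so this form is consistent with the same rule.
The rule targets /f/ (voiceless labiodental fricative), which sits before the trigger /ɲ/ (voiced).
Changing only its voicing to voiced gives [v] — the voiced labiodental fricative.

[xəvɲɪɸi]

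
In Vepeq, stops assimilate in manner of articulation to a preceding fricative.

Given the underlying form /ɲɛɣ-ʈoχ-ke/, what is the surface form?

/ʈ/ is a voiceless retroflex stop. The preceding trigger /ɣ/ is a fricative, so /ʈ/ must become a fricative as well.
Changing only its manner to fricative gives [ʂ] — the voiceless retroflex fricative.
The same rule applies at the second boundary: /k/ → [x] next to /χ/.

[ɲɛɣʂoχxe]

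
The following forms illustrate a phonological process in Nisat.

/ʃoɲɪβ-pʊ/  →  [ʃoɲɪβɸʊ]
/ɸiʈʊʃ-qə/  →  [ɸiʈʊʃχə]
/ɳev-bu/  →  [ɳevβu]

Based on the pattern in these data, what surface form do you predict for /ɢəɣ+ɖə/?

The data show progressive manner assimilation: /p/ → [ɸ] after /β/; /q/ → [χ] after /ʃ/; /b/ → [β] after /v/. In each pair only manner changes, matching the preceding consonant, while place and voice stay constant.
The rule targets /ɖ/ (voiced retroflex stop), which sits after the trigger /ɣ/ (fricative).
Changing only its manner to fricative gives [ʐ] — the voiced retroflex fricative.

[ɢəɣʐə]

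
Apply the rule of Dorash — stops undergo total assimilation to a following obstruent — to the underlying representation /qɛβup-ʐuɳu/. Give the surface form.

/p/ is the segment targeted by the rule; it sits immediately before /ʐ/, so it assimilates completely and surfaces as [ʐ].

[qɛβuʐʐuɳu]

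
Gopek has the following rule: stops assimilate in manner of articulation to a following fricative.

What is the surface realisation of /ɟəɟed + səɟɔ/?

[ɟəɟezsəɟɔ]

The rule targets /d/ (voiced alveolar stop), which sits before the trigger /s/ (fricative).
Changing only its manner to fricative gives [z] — the voiced alveolar fricative.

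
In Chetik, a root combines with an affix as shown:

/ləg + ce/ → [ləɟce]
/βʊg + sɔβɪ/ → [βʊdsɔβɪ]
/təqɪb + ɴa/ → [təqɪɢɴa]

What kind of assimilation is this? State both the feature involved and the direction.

regressive place assimilation

Underlying /g/ is realised as [ɟ] next to /c/; /c/ itself does not change.
/g/ is velar while /c/ is palatal; the output [ɟ] is palatal, matching the trigger — so the feature that spreads is place.
Manner and voice are unchanged, so the assimilation is partial, not total.
Checking the remaining alternations: /g/ → [d] before /s/ (velar → alveolar, matching alveolar); /b/ → [ɢ] before /ɴ/ (bilabial → uvular, matching uvular) — only place changes, and always toward the following segment.
Since the segment that changes precedes the conditioning segment, the assimilation is regressive.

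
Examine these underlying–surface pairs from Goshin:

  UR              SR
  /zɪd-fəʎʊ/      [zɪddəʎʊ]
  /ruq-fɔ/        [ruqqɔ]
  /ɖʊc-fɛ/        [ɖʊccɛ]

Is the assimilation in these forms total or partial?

Underlying /f/ is realised as [d] next to /d/; /d/ itself does not change.
The output [d] is identical to the trigger /d/ — every feature (place, manner, voicing) has been copied — so this is total assimilation.
The remaining alternations confirm this: /f/ → [q] after /q/; /f/ → [c] after /c/ — in each case the output is a copy of the preceding consonant.

total assimilation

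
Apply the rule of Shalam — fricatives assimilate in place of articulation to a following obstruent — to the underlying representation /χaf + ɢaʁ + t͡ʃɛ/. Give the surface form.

/f/ is a voiceless labiodental fricative. The following trigger /ɢ/ is uvular, so /f/ must become uvular as well.
A voiceless uvular fricative is [χ], so the surface segment is [χ].
At the second juncture, /ʁ/ likewise becomes [ʒ] adjacent to /t͡ʃ/.

[χaχɢaʒt͡ʃɛ]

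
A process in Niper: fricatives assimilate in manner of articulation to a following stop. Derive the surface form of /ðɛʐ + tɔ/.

[ðɛɖtɔ]

The rule targets /ʐ/ (voiced retroflex fricative), which sits before the trigger /t/ (stop).
The voiced retroflex stop is [ɖ], so /ʐ/ → [ɖ].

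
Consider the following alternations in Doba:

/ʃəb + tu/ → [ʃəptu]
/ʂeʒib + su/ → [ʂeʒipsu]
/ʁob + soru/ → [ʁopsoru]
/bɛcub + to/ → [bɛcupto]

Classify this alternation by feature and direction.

regressive voicing assimilation

Underlying /b/ is realised as [p] next to /t/; /t/ itself does not change.
/b/ is voiced while /t/ is voiceless; the output [p] is voiceless, matching the trigger — so the feature that spreads is voicing.
Place and manner are unchanged, so the assimilation is partial, not total.
The other alternating form patterns the same way: /b/ → [p] before /s/ (voiced → voiceless, matching voiceless) — only voicing changes, and always toward the following segment.
The trigger is the following segment, so the direction is regressive (anticipatory).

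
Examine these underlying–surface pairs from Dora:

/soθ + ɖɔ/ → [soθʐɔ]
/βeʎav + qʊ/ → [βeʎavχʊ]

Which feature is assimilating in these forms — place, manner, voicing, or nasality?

Underlying /ɖ/ is realised as [ʐ] next to /θ/; /θ/ itself does not change.
/ɖ/ is a stop while /θ/ is a fricative; the output [ʐ] is a fricative, matching the trigger — so the feature that spreads is manner.
The same holds elsewhere in the data: /q/ → [χ] after /v/ (stop → fricative, matching a fricative) — only manner changes, and always toward the preceding segment.

manner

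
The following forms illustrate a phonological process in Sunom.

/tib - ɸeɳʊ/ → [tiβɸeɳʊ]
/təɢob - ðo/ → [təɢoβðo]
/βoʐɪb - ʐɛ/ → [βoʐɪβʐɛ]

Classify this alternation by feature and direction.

regressive manner assimilation

The segment that alternates is /b/, which surfaces as [β] when adjacent to /ɸ/.
The change stop → fricative matches the manner of the following /ɸ/, identifying this as manner assimilation.
Place and voice are unchanged, so the assimilation is partial, not total.
Checking the remaining alternations: /b/ → [β] before /ð/ (stop → fricative, matching a fricative); /b/ → [β] before /ʐ/ (stop → fricative, matching a fricative) — only manner changes, and always toward the following segment.
Since the segment that changes precedes the conditioning segment, the assimilation is regressive.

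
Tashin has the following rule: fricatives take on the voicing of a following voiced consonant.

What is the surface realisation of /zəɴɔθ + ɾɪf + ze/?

/θ/ is a voiceless dental fricative. The following trigger /ɾ/ is voiced, so /θ/ must become voiced as well.
A voiced dental fricative is [ð], so the surface segment is [ð].
The same rule applies at the second boundary: /f/ → [v] next to /z/.

[zəɴɔðɾɪvze]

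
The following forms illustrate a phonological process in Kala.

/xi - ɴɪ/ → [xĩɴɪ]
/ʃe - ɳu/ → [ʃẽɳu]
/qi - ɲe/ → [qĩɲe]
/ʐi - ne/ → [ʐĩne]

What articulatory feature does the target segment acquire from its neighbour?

The vowel /i/ surfaces as nasalised [ĩ] next to the following nasal /ɴ/ — it has acquired the [+nasal] feature of its neighbour.
Likewise in the remaining data: /e/ → [ẽ] before /ɳ/; /i/ → [ĩ] before /ɲ/; /i/ → [ĩ] before /n/ — each time a vowel is nasalised next to a following nasal.

nasality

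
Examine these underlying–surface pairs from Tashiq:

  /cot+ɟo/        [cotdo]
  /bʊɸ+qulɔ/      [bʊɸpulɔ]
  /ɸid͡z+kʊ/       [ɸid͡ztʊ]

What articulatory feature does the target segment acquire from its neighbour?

place

Comparing underlying and surface forms, /ɟ/ → [d] is the alternation; the neighbouring /t/ is constant.
/ɟ/ is palatal while /t/ is alveolar; the output [d] is alveolar, matching the trigger — so the feature that spreads is place.
Checking the remaining alternations: /q/ → [p] after /ɸ/ (uvular → bilabial, matching bilabial); /k/ → [t] after /d͡z/ (velar → alveolar, matching alveolar) — only place changes, and always toward the preceding segment.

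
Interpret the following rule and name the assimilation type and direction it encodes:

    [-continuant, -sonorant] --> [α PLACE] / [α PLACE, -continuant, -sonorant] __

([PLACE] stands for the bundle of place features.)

The rule copies the place features (abbreviated [PLACE]) from the environment onto the target, so the assimilating feature is place.
Since the environment is written before the underscore, the trigger precedes the target; the direction is progressive.

progressive place assimilation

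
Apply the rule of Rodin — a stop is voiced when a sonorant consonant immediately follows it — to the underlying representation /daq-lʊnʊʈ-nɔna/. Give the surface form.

[daɢlʊnʊɖnɔna]

/q/ is a voiceless uvular stop. The following trigger /l/ is voiced, so /q/ must become voiced as well.
The voiced uvular stop is [ɢ], so /q/ → [ɢ].
The same rule applies at the second boundary: /ʈ/ → [ɖ] next to /n/.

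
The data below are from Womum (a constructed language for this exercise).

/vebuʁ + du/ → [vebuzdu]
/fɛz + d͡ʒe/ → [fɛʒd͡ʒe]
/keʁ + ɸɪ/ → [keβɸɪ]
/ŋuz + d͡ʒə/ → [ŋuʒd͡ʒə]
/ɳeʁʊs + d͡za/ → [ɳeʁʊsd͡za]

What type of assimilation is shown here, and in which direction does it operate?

regressive place assimilation

Underlying /ʁ/ is realised as [z] next to /d/; /d/ itself does not change.
/ʁ/ is uvular while /d/ is alveolar; the output [z] is alveolar, matching the trigger — so the feature that spreads is place.
Manner and voice are unchanged, so the assimilation is partial, not total.
The same holds elsewhere in the data: /z/ → [ʒ] before /d͡ʒ/ (alveolar → postalveolar, matching postalveolar); /ʁ/ → [β] before /ɸ/ (uvular → bilabial, matching bilabial) — only place changes, and always toward the following segment.
Nothing changes in [ɳeʁʊsd͡za]: there the adjacent consonants already agree in place (/s/ and /d͡z/ are both alveolar), so this form is consistent with the same rule.
The trigger is the following segment, so the direction is regressive (anticipatory).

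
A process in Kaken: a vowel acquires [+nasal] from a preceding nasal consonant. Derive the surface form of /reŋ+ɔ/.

The vowel /ɔ/ is adjacent to the preceding nasal /ŋ/, so it acquires [+nasal] and surfaces as [ɔ̃].

[reŋɔ̃]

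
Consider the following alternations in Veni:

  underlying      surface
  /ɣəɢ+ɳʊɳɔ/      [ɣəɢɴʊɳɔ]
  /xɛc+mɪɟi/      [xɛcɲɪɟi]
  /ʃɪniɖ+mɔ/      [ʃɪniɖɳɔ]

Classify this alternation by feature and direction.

Comparing underlying and surface forms, /ɳ/ → [ɴ] is the alternation; the neighbouring /ɢ/ is constant.
/ɳ/ is retroflex while /ɢ/ is uvular; the output [ɴ] is uvular, matching the trigger — so the feature that spreads is place.
Manner and voice are unchanged, so the assimilation is partial, not total.
Checking the remaining alternations: /m/ → [ɲ] after /c/ (bilabial → palatal, matching palatal); /m/ → [ɳ] after /ɖ/ (bilabial → retroflex, matching retroflex) — only place changes, and always toward the preceding segment.
The trigger is the preceding segment, so the direction is progressive (perseverative).

progressive place assimilation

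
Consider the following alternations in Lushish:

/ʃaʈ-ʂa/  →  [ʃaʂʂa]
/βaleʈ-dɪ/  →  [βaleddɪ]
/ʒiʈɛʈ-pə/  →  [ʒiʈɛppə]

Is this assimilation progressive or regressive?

regressive

Comparing underlying and surface forms, /ʈ/ → [ʂ] is the alternation; the neighbouring /ʂ/ is constant.
The output [ʂ] is identical to the trigger /ʂ/ — every feature (place, manner, voicing) has been copied — so this is total assimilation.
The other forms behave the same way: /ʈ/ → [d] before /d/; /ʈ/ → [p] before /p/ — in each case the output is a copy of the following consonant.
Since the segment that changes precedes the conditioning segment, the assimilation is regressive.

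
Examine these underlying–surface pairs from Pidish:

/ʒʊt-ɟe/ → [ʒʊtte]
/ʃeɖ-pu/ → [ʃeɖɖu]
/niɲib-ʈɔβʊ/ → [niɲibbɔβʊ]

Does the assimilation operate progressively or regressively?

progressive

The segment that alternates is /ɟ/, which surfaces as [t] when adjacent to /t/.
The output [t] is identical to the trigger /t/ — every feature (place, manner, voicing) has been copied — so this is total assimilation.
The other forms behave the same way: /p/ → [ɖ] after /ɖ/; /ʈ/ → [b] after /b/ — in each case the output is a copy of the preceding consonant.
The trigger is the preceding segment, so the direction is progressive (perseverative).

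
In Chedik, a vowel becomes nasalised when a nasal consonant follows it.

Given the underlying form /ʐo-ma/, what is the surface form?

[ʐõma]

/o/ sits next to the nasal /m/ and is therefore nasalised to [õ].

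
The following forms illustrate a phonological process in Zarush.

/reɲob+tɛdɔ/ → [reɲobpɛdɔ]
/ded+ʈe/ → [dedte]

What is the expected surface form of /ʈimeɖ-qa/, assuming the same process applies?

The data show progressive place assimilation: /t/ → [p] after /b/; /ʈ/ → [t] after /d/. In each pair only place changes, matching the preceding consonant, while manner and voice stay constant.
The rule targets /q/ (voiceless uvular stop), which sits after the trigger /ɖ/ (retroflex).
Changing only its place to retroflex gives [ʈ] — the voiceless retroflex stop.

[ʈimeɖʈa]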